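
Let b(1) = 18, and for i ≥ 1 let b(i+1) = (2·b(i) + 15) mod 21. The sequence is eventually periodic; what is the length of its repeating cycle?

b(1) = 18; b(2) = 9; b(3) = 12; b(4) = 18.
Since b(4) = b(1) = 18, the sequence is periodic with period 3.

3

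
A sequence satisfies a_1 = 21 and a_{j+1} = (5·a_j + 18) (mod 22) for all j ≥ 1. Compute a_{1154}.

We have a_1 = 21,  a_2 = 13,  a_3 = 17,  a_4 = 15,  a_5 = 5,  a_6 = 21.
The sequence repeats with period 5.
So a_{1154} = a_{1 + ((1154-1) mod 5)} = a_4 = 15.

15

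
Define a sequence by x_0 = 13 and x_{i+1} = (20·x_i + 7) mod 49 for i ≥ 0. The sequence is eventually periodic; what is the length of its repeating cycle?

x_0 = 13, x_1 = 22, x_2 = 6, x_3 = 29, x_4 = 48, x_5 = 36, x_6 = 41, x_7 = 43, x_8 = 34, x_9 = 1, x_{10} = 27, x_{11} = 8, x_{12} = 20, x_{13} = 15, x_{14} = 13.
The sequence repeats with period 14.

14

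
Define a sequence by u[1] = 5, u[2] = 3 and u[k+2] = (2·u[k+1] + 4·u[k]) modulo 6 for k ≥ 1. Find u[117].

Computing terms: u[1] = 5,  u[2] = 3,  u[3] = 2,  u[4] = 4,  u[5] = 4,  u[6] = 0,  u[7] = 4,  u[8] = 2,  u[9] = 2,  u[10] = 0,  u[11] = 2,  u[12] = 4.
Since (u[11], u[12]) = (u[3], u[4]) = (2, 4) (two consecutive terms determine the rest), the sequence is eventually periodic: after a pre-period of length 2 it cycles with period 8.
For k ≥ 3, u[k] depends only on (k - 3) mod 8. (117 - 3) mod 8 = 2, so u[117] = u[5] = 4.

4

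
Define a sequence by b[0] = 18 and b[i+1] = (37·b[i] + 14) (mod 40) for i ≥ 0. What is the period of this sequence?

4

Listing terms: b[0] = 18; b[1] = 0; b[2] = 14; b[3] = 12; b[4] = 18.
Since b[4] = b[0] = 18, the sequence is periodic with period 4.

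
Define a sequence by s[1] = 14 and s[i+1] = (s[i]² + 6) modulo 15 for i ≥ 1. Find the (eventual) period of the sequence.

Computing terms: s[1] = 14; s[2] = 7; s[3] = 10; s[4] = 1; s[5] = 7.
Since s[5] = s[2] = 7, the sequence is eventually periodic: after a pre-period of length 1 it cycles with period 3.

3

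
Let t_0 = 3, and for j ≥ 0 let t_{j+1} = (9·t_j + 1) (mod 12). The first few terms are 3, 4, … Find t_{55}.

Listing terms: t_0 = 3; t_1 = 4; t_2 = 1; t_3 = 10; t_4 = 7; t_5 = 4.
Since t_5 = t_1 = 4, the sequence is eventually periodic: after a pre-period of length 1 it cycles with period 4.
For j ≥ 1, t_j depends only on (j - 1) mod 4. (55 - 1) mod 4 = 2, so t_{55} = t_3 = 10.

10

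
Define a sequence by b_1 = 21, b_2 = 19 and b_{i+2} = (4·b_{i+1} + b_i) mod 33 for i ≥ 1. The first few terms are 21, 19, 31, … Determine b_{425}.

Computing terms: b_1 = 21, b_2 = 19, b_3 = 31, b_4 = 11, b_5 = 9, b_6 = 14, b_7 = 32, b_8 = 10, b_9 = 6, b_{10} = 1, b_{11} = 10, b_{12} = 8, b_{13} = 9, b_{14} = 11, b_{15} = 20, b_{16} = 25, b_{17} = 21, b_{18} = 10, b_{19} = 28, b_{20} = 23, b_{21} = 21, b_{22} = 8, b_{23} = 20, b_{24} = 22, b_{25} = 9, b_{26} = 25, b_{27} = 10, b_{28} = 32, b_{29} = 6, b_{30} = 23, b_{31} = 32, b_{32} = 19, b_{33} = 9, b_{34} = 22, b_{35} = 31, b_{36} = 14, b_{37} = 21, b_{38} = 32, b_{39} = 17, b_{40} = 1, b_{41} = 21, b_{42} = 19.
Since (b_{41}, b_{42}) = (b_1, b_2) = (21, 19) (two consecutive terms determine the rest), the sequence is periodic with period 40.
(425 - 1) mod 40 = 24, so b_{425} = b_{25} = 9.

9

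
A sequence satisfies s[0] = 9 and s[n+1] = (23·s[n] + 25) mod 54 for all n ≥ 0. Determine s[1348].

Computing terms: s[0] = 9; s[1] = 16; s[2] = 15; s[3] = 46; s[4] = 3; s[5] = 40; s[6] = 27; s[7] = 52; s[8] = 33; s[9] = 28; s[10] = 21; s[11] = 22; s[12] = 45; s[13] = 34; s[14] = 51; s[15] = 10; s[16] = 39; s[17] = 4; s[18] = 9.
Since s[18] = s[0] = 9, the sequence is periodic with period 18.
(1348 - 0) mod 18 = 16, so s[1348] = s[16] = 39.

39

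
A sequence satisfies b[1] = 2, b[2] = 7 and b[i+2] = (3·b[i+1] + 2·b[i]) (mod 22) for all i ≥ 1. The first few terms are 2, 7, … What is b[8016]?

7

We have b[1] = 2,  b[2] = 7,  b[3] = 3,  b[4] = 1,  b[5] = 9,  b[6] = 7,  b[7] = 17,  b[8] = 21,  b[9] = 9,  b[10] = 3,  b[11] = 5,  b[12] = 21,  b[13] = 7,  b[14] = 19,  b[15] = 5,  b[16] = 9,  b[17] = 15,  b[18] = 19,  b[19] = 21,  b[20] = 13,  b[21] = 15,  b[22] = 5,  b[23] = 1,  b[24] = 13,  b[25] = 19,  b[26] = 17,  b[27] = 1,  b[28] = 15,  b[29] = 3,  b[30] = 17,  b[31] = 13,  b[32] = 7,  b[33] = 3.
Since (b[32], b[33]) = (b[2], b[3]) = (7, 3) (two consecutive terms determine the rest), the sequence is eventually periodic: after a pre-period of length 1 it cycles with period 30.
For i ≥ 2, b[i] depends only on (i - 2) mod 30. (8016 - 2) mod 30 = 4, so b[8016] = b[6] = 7.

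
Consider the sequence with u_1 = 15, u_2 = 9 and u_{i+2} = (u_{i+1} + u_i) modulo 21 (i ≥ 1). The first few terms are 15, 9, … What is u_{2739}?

3

u_1 = 15, u_2 = 9, u_3 = 3, u_4 = 12, u_5 = 15, u_6 = 6, u_7 = 0, u_8 = 6, u_9 = 6, u_{10} = 12, u_{11} = 18, u_{12} = 9, u_{13} = 6, u_{14} = 15, u_{15} = 0, u_{16} = 15, u_{17} = 15, u_{18} = 9.
The sequence repeats with period 16.
So u_{2739} = u_{1 + ((2739-1) mod 16)} = u_3 = 3.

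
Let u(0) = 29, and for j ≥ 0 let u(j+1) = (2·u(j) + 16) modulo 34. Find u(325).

We have u(0) = 29, u(1) = 6, u(2) = 28, u(3) = 4, u(4) = 24, u(5) = 30, u(6) = 8, u(7) = 32, u(8) = 12, u(9) = 6.
Since u(9) = u(1) = 6, the sequence is eventually periodic: after a pre-period of length 1 it cycles with period 8.
For j ≥ 1, u(j) depends only on (j - 1) mod 8. (325 - 1) mod 8 = 4, so u(325) = u(5) = 30.

30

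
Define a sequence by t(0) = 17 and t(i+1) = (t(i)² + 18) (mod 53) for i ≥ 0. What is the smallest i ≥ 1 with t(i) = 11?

Computing terms: t(0) = 17; t(1) = 42; t(2) = 33; t(3) = 47; t(4) = 1; t(5) = 19; t(6) = 8; t(7) = 29; t(8) = 11; t(9) = 33.
Since t(9) = t(2) = 33, the sequence is eventually periodic: after a pre-period of length 2 it cycles with period 7.
The value 11 first appears (with i ≥ 1) at t(8).

8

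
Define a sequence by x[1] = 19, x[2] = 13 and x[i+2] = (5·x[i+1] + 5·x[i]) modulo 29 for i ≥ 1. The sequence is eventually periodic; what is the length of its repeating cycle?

We have x[1] = 19, x[2] = 13, x[3] = 15, x[4] = 24, x[5] = 21, x[6] = 22, x[7] = 12, x[8] = 25, x[9] = 11, x[10] = 6, x[11] = 27, x[12] = 20, x[13] = 3, x[14] = 28, x[15] = 10, x[16] = 16, x[17] = 14, x[18] = 5, x[19] = 8, x[20] = 7, x[21] = 17, x[22] = 4, x[23] = 18, x[24] = 23, x[25] = 2, x[26] = 9, x[27] = 26, x[28] = 1, x[29] = 19, x[30] = 13.
The sequence repeats with period 28.

28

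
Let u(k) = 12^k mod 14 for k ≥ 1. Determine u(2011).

We have u(1) = 12,  u(2) = 4,  u(3) = 6,  u(4) = 2,  u(5) = 10,  u(6) = 8,  u(7) = 12.
Since u(7) = u(1) = 12, the sequence is periodic with period 6.
(2011 - 1) mod 6 = 0, so u(2011) = u(1) = 12.

12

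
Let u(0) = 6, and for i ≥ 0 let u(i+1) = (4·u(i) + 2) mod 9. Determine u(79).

u(0) = 6, u(1) = 8, u(2) = 7, u(3) = 3, u(4) = 5, u(5) = 4, u(6) = 0, u(7) = 2, u(8) = 1, u(9) = 6.
Since u(9) = u(0) = 6, the sequence is periodic with period 9.
So u(79) = u(0 + ((79-0) mod 9)) = u(7) = 2.

2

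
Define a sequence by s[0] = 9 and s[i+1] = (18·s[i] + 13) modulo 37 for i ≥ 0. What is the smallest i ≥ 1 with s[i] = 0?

6

We have s[0] = 9,  s[1] = 27,  s[2] = 18,  s[3] = 4,  s[4] = 11,  s[5] = 26,  s[6] = 0,  s[7] = 13,  s[8] = 25,  s[9] = 19,  s[10] = 22,  s[11] = 2,  s[12] = 12,  s[13] = 7,  s[14] = 28,  s[15] = 36,  s[16] = 32,  s[17] = 34,  s[18] = 33,  s[19] = 15,  s[20] = 24,  s[21] = 1,  s[22] = 31,  s[23] = 16,  s[24] = 5,  s[25] = 29,  s[26] = 17,  s[27] = 23,  s[28] = 20,  s[29] = 3,  s[30] = 30,  s[31] = 35,  s[32] = 14,  s[33] = 6,  s[34] = 10,  s[35] = 8,  s[36] = 9.
The sequence repeats with period 36.
The value 0 first appears (with i ≥ 1) at s[6].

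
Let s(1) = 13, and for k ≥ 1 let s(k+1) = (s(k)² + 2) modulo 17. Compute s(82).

1

Listing terms: s(1) = 13,  s(2) = 1,  s(3) = 3,  s(4) = 11,  s(5) = 4,  s(6) = 1.
Since s(6) = s(2) = 1, the sequence is eventually periodic: after a pre-period of length 1 it cycles with period 4.
For k ≥ 2, s(k) depends only on (k - 2) mod 4. (82 - 2) mod 4 = 0, so s(82) = s(2) = 1.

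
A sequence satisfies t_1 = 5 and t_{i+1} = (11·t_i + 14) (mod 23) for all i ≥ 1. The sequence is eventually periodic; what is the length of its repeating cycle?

22

We have t_1 = 5, t_2 = 0, t_3 = 14, t_4 = 7, t_5 = 22, t_6 = 3, t_7 = 1, t_8 = 2, t_9 = 13, t_{10} = 19, t_{11} = 16, t_{12} = 6, t_{13} = 11, t_{14} = 20, t_{15} = 4, t_{16} = 12, t_{17} = 8, t_{18} = 10, t_{19} = 9, t_{20} = 21, t_{21} = 15, t_{22} = 18, t_{23} = 5.
Since t_{23} = t_1 = 5, the sequence is periodic with period 22.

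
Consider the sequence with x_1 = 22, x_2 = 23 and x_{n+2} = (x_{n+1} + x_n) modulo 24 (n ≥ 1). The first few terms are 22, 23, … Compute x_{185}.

1

Listing terms: x_1 = 22; x_2 = 23; x_3 = 21; x_4 = 20; x_5 = 17; x_6 = 13; x_7 = 6; x_8 = 19; x_9 = 1; x_{10} = 20; x_{11} = 21; x_{12} = 17; x_{13} = 14; x_{14} = 7; x_{15} = 21; x_{16} = 4; x_{17} = 1; x_{18} = 5; x_{19} = 6; x_{20} = 11; x_{21} = 17; x_{22} = 4; x_{23} = 21; x_{24} = 1; x_{25} = 22; x_{26} = 23.
The sequence repeats with period 24.
(185 - 1) mod 24 = 16, so x_{185} = x_{17} = 1.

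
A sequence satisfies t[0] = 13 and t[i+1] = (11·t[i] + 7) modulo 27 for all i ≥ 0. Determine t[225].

We have t[0] = 13; t[1] = 15; t[2] = 10; t[3] = 9; t[4] = 25; t[5] = 12; t[6] = 4; t[7] = 24; t[8] = 1; t[9] = 18; t[10] = 16; t[11] = 21; t[12] = 22; t[13] = 6; t[14] = 19; t[15] = 0; t[16] = 7; t[17] = 3; t[18] = 13.
Since t[18] = t[0] = 13, the sequence is periodic with period 18.
So t[225] = t[0 + ((225-0) mod 18)] = t[9] = 18.

18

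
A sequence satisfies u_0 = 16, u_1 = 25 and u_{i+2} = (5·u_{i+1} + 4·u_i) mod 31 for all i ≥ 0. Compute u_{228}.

Listing terms: u_0 = 16; u_1 = 25; u_2 = 3; u_3 = 22; u_4 = 29; u_5 = 16; u_6 = 10; u_7 = 21; u_8 = 21; u_9 = 3; u_{10} = 6; u_{11} = 11; u_{12} = 17; u_{13} = 5; u_{14} = 0; u_{15} = 20; u_{16} = 7; u_{17} = 22; u_{18} = 14; u_{19} = 3; u_{20} = 9; u_{21} = 26; u_{22} = 11; u_{23} = 4; u_{24} = 2; u_{25} = 26; u_{26} = 14; u_{27} = 19; u_{28} = 27; u_{29} = 25; u_{30} = 16; u_{31} = 25.
Since (u_{30}, u_{31}) = (u_0, u_1) = (16, 25) (two consecutive terms determine the rest), the sequence is periodic with period 30.
(228 - 0) mod 30 = 18, so u_{228} = u_{18} = 14.

14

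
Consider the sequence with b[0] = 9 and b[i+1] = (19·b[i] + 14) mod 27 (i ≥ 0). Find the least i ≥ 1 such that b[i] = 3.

15

b[0] = 9,  b[1] = 23,  b[2] = 19,  b[3] = 24,  b[4] = 11,  b[5] = 7,  b[6] = 12,  b[7] = 26,  b[8] = 22,  b[9] = 0,  b[10] = 14,  b[11] = 10,  b[12] = 15,  b[13] = 2,  b[14] = 25,  b[15] = 3,  b[16] = 17,  b[17] = 13,  b[18] = 18,  b[19] = 5,  b[20] = 1,  b[21] = 6,  b[22] = 20,  b[23] = 16,  b[24] = 21,  b[25] = 8,  b[26] = 4,  b[27] = 9.
The sequence repeats with period 27.
The value 3 first appears (with i ≥ 1) at b[15].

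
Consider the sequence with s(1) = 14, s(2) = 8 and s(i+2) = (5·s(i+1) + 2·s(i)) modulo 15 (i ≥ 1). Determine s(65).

14

Listing terms: s(1) = 14, s(2) = 8, s(3) = 8, s(4) = 11, s(5) = 11, s(6) = 2, s(7) = 2, s(8) = 14, s(9) = 14, s(10) = 8.
Since (s(9), s(10)) = (s(1), s(2)) = (14, 8) (two consecutive terms determine the rest), the sequence is periodic with period 8.
So s(65) = s(1 + ((65-1) mod 8)) = s(1) = 14.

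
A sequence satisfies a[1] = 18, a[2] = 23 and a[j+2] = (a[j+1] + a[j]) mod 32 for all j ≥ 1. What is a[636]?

Computing terms: a[1] = 18, a[2] = 23, a[3] = 9, a[4] = 0, a[5] = 9, a[6] = 9, a[7] = 18, a[8] = 27, a[9] = 13, a[10] = 8, a[11] = 21, a[12] = 29, a[13] = 18, a[14] = 15, a[15] = 1, a[16] = 16, a[17] = 17, a[18] = 1, a[19] = 18, a[20] = 19, a[21] = 5, a[22] = 24, a[23] = 29, a[24] = 21, a[25] = 18, a[26] = 7, a[27] = 25, a[28] = 0, a[29] = 25, a[30] = 25, a[31] = 18, a[32] = 11, a[33] = 29, a[34] = 8, a[35] = 5, a[36] = 13, a[37] = 18, a[38] = 31, a[39] = 17, a[40] = 16, a[41] = 1, a[42] = 17, a[43] = 18, a[44] = 3, a[45] = 21, a[46] = 24, a[47] = 13, a[48] = 5, a[49] = 18, a[50] = 23.
Since (a[49], a[50]) = (a[1], a[2]) = (18, 23) (two consecutive terms determine the rest), the sequence is periodic with period 48.
So a[636] = a[1 + ((636-1) mod 48)] = a[12] = 29.

29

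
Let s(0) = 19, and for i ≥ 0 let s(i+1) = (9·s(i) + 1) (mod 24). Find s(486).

1

Computing terms: s(0) = 19, s(1) = 4, s(2) = 13, s(3) = 22, s(4) = 7, s(5) = 16, s(6) = 1, s(7) = 10, s(8) = 19.
The sequence repeats with period 8.
(486 - 0) mod 8 = 6, so s(486) = s(6) = 1.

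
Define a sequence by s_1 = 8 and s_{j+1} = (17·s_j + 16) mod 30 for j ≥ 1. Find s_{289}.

8

We have s_1 = 8, s_2 = 2, s_3 = 20, s_4 = 26, s_5 = 8.
The sequence repeats with period 4.
(289 - 1) mod 4 = 0, so s_{289} = s_1 = 8.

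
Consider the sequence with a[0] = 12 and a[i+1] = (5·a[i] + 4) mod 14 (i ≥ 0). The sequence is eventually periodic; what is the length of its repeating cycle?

6

a[0] = 12, a[1] = 8, a[2] = 2, a[3] = 0, a[4] = 4, a[5] = 10, a[6] = 12.
The sequence repeats with period 6.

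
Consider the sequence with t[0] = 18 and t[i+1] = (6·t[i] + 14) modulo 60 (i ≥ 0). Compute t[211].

2

We have t[0] = 18, t[1] = 2, t[2] = 26, t[3] = 50, t[4] = 14, t[5] = 38, t[6] = 2.
Since t[6] = t[1] = 2, the sequence is eventually periodic: after a pre-period of length 1 it cycles with period 5.
For i ≥ 1, t[i] depends only on (i - 1) mod 5. (211 - 1) mod 5 = 0, so t[211] = t[1] = 2.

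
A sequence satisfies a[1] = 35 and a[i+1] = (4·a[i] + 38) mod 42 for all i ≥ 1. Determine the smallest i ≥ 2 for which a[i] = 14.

a[1] = 35, a[2] = 10, a[3] = 36, a[4] = 14, a[5] = 10.
Since a[5] = a[2] = 10, the sequence is eventually periodic: after a pre-period of length 1 it cycles with period 3.
The value 14 first appears (with i ≥ 2) at a[4].

4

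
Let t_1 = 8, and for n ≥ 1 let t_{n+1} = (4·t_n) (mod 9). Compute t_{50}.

5

Listing terms: t_1 = 8; t_2 = 5; t_3 = 2; t_4 = 8.
Since t_4 = t_1 = 8, the sequence is periodic with period 3.
So t_{50} = t_{1 + ((50-1) mod 3)} = t_2 = 5.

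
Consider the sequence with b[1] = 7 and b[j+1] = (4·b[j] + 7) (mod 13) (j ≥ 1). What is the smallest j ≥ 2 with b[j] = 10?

b[1] = 7, b[2] = 9, b[3] = 4, b[4] = 10, b[5] = 8, b[6] = 0, b[7] = 7.
Since b[7] = b[1] = 7, the sequence is periodic with period 6.
The value 10 first appears (with j ≥ 2) at b[4].

4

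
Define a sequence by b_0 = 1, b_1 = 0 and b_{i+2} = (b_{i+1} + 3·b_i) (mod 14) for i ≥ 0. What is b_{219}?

We have b_0 = 1; b_1 = 0; b_2 = 3; b_3 = 3; b_4 = 12; b_5 = 7; b_6 = 1; b_7 = 8; b_8 = 11; b_9 = 7; b_{10} = 12; b_{11} = 5; b_{12} = 13; b_{13} = 0; b_{14} = 11; b_{15} = 11; b_{16} = 2; b_{17} = 7; b_{18} = 13; b_{19} = 6; b_{20} = 3; b_{21} = 7; b_{22} = 2; b_{23} = 9; b_{24} = 1; b_{25} = 0.
Since (b_{24}, b_{25}) = (b_0, b_1) = (1, 0) (two consecutive terms determine the rest), the sequence is periodic with period 24.
(219 - 0) mod 24 = 3, so b_{219} = b_3 = 3.

3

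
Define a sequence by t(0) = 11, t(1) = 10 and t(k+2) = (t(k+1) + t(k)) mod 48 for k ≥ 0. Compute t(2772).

19

Computing terms: t(0) = 11; t(1) = 10; t(2) = 21; t(3) = 31; t(4) = 4; t(5) = 35; t(6) = 39; t(7) = 26; t(8) = 17; t(9) = 43; t(10) = 12; t(11) = 7; t(12) = 19; t(13) = 26; t(14) = 45; t(15) = 23; t(16) = 20; t(17) = 43; t(18) = 15; t(19) = 10; t(20) = 25; t(21) = 35; t(22) = 12; t(23) = 47; t(24) = 11; t(25) = 10.
Since (t(24), t(25)) = (t(0), t(1)) = (11, 10) (two consecutive terms determine the rest), the sequence is periodic with period 24.
(2772 - 0) mod 24 = 12, so t(2772) = t(12) = 19.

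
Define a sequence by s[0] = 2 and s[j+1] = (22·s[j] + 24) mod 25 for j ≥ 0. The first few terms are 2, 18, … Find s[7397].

8

s[0] = 2,  s[1] = 18,  s[2] = 20,  s[3] = 14,  s[4] = 7,  s[5] = 3,  s[6] = 15,  s[7] = 4,  s[8] = 12,  s[9] = 13,  s[10] = 10,  s[11] = 19,  s[12] = 17,  s[13] = 23,  s[14] = 5,  s[15] = 9,  s[16] = 22,  s[17] = 8,  s[18] = 0,  s[19] = 24,  s[20] = 2.
Since s[20] = s[0] = 2, the sequence is periodic with period 20.
So s[7397] = s[0 + ((7397-0) mod 20)] = s[17] = 8.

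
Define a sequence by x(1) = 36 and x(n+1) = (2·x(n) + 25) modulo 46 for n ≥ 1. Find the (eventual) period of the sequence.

We have x(1) = 36,  x(2) = 5,  x(3) = 35,  x(4) = 3,  x(5) = 31,  x(6) = 41,  x(7) = 15,  x(8) = 9,  x(9) = 43,  x(10) = 19,  x(11) = 17,  x(12) = 13,  x(13) = 5.
Since x(13) = x(2) = 5, the sequence is eventually periodic: after a pre-period of length 1 it cycles with period 11.

11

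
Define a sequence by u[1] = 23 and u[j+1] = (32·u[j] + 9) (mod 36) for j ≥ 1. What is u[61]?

5

We have u[1] = 23,  u[2] = 25,  u[3] = 17,  u[4] = 13,  u[5] = 29,  u[6] = 1,  u[7] = 5,  u[8] = 25.
Since u[8] = u[2] = 25, the sequence is eventually periodic: after a pre-period of length 1 it cycles with period 6.
For j ≥ 2, u[j] depends only on (j - 2) mod 6. (61 - 2) mod 6 = 5, so u[61] = u[7] = 5.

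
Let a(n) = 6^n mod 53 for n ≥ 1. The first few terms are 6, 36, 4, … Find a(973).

We have a(1) = 6, a(2) = 36, a(3) = 4, a(4) = 24, a(5) = 38, a(6) = 16, a(7) = 43, a(8) = 46, a(9) = 11, a(10) = 13, a(11) = 25, a(12) = 44, a(13) = 52, a(14) = 47, a(15) = 17, a(16) = 49, a(17) = 29, a(18) = 15, a(19) = 37, a(20) = 10, a(21) = 7, a(22) = 42, a(23) = 40, a(24) = 28, a(25) = 9, a(26) = 1, a(27) = 6.
The sequence repeats with period 26.
(973 - 1) mod 26 = 10, so a(973) = a(11) = 25.

25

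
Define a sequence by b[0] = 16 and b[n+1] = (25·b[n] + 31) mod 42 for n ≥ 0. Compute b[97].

b[0] = 16, b[1] = 11, b[2] = 12, b[3] = 37, b[4] = 32, b[5] = 33, b[6] = 16.
The sequence repeats with period 6.
So b[97] = b[0 + ((97-0) mod 6)] = b[1] = 11.

11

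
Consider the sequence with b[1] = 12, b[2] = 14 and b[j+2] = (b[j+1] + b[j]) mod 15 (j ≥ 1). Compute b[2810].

Computing terms: b[1] = 12; b[2] = 14; b[3] = 11; b[4] = 10; b[5] = 6; b[6] = 1; b[7] = 7; b[8] = 8; b[9] = 0; b[10] = 8; b[11] = 8; b[12] = 1; b[13] = 9; b[14] = 10; b[15] = 4; b[16] = 14; b[17] = 3; b[18] = 2; b[19] = 5; b[20] = 7; b[21] = 12; b[22] = 4; b[23] = 1; b[24] = 5; b[25] = 6; b[26] = 11; b[27] = 2; b[28] = 13; b[29] = 0; b[30] = 13; b[31] = 13; b[32] = 11; b[33] = 9; b[34] = 5; b[35] = 14; b[36] = 4; b[37] = 3; b[38] = 7; b[39] = 10; b[40] = 2; b[41] = 12; b[42] = 14.
The sequence repeats with period 40.
(2810 - 1) mod 40 = 9, so b[2810] = b[10] = 8.

8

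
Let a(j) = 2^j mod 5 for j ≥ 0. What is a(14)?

We have a(0) = 1,  a(1) = 2,  a(2) = 4,  a(3) = 3,  a(4) = 1.
The sequence repeats with period 4.
So a(14) = a(0 + ((14-0) mod 4)) = a(2) = 4.

4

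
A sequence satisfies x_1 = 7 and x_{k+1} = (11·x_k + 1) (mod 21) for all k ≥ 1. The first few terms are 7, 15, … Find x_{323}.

Computing terms: x_1 = 7; x_2 = 15; x_3 = 19; x_4 = 0; x_5 = 1; x_6 = 12; x_7 = 7.
The sequence repeats with period 6.
So x_{323} = x_{1 + ((323-1) mod 6)} = x_5 = 1.

1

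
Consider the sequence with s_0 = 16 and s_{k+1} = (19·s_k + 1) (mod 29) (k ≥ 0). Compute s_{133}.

We have s_0 = 16,  s_1 = 15,  s_2 = 25,  s_3 = 12,  s_4 = 26,  s_5 = 2,  s_6 = 10,  s_7 = 17,  s_8 = 5,  s_9 = 9,  s_{10} = 27,  s_{11} = 21,  s_{12} = 23,  s_{13} = 3,  s_{14} = 0,  s_{15} = 1,  s_{16} = 20,  s_{17} = 4,  s_{18} = 19,  s_{19} = 14,  s_{20} = 6,  s_{21} = 28,  s_{22} = 11,  s_{23} = 7,  s_{24} = 18,  s_{25} = 24,  s_{26} = 22,  s_{27} = 13,  s_{28} = 16.
The sequence repeats with period 28.
So s_{133} = s_{0 + ((133-0) mod 28)} = s_{21} = 28.

28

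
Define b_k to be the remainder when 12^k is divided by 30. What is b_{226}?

Computing terms: b_1 = 12; b_2 = 24; b_3 = 18; b_4 = 6; b_5 = 12.
The sequence repeats with period 4.
(226 - 1) mod 4 = 1, so b_{226} = b_2 = 24.

24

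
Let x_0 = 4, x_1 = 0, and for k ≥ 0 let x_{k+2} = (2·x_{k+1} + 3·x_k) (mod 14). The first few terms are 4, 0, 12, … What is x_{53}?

2

x_0 = 4,  x_1 = 0,  x_2 = 12,  x_3 = 10,  x_4 = 0,  x_5 = 2,  x_6 = 4,  x_7 = 0.
Since (x_6, x_7) = (x_0, x_1) = (4, 0) (two consecutive terms determine the rest), the sequence is periodic with period 6.
(53 - 0) mod 6 = 5, so x_{53} = x_5 = 2.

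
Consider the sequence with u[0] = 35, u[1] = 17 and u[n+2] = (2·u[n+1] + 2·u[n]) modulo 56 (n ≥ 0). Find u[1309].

We have u[0] = 35,  u[1] = 17,  u[2] = 48,  u[3] = 18,  u[4] = 20,  u[5] = 20,  u[6] = 24,  u[7] = 32,  u[8] = 0,  u[9] = 8,  u[10] = 16,  u[11] = 48,  u[12] = 16,  u[13] = 16,  u[14] = 8,  u[15] = 48,  u[16] = 0,  u[17] = 40,  u[18] = 24,  u[19] = 16,  u[20] = 24,  u[21] = 24,  u[22] = 40,  u[23] = 16,  u[24] = 0,  u[25] = 32,  u[26] = 8,  u[27] = 24,  u[28] = 8,  u[29] = 8,  u[30] = 32,  u[31] = 24,  u[32] = 0,  u[33] = 48,  u[34] = 40,  u[35] = 8,  u[36] = 40,  u[37] = 40,  u[38] = 48,  u[39] = 8,  u[40] = 0,  u[41] = 16,  u[42] = 32,  u[43] = 40,  u[44] = 32,  u[45] = 32,  u[46] = 16,  u[47] = 40,  u[48] = 0,  u[49] = 24,  u[50] = 48,  u[51] = 32,  u[52] = 48,  u[53] = 48,  u[54] = 24,  u[55] = 32.
Since (u[54], u[55]) = (u[6], u[7]) = (24, 32) (two consecutive terms determine the rest), the sequence is eventually periodic: after a pre-period of length 6 it cycles with period 48.
For n ≥ 6, u[n] depends only on (n - 6) mod 48. (1309 - 6) mod 48 = 7, so u[1309] = u[13] = 16.

16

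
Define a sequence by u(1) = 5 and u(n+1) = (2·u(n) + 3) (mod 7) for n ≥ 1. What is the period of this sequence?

u(1) = 5, u(2) = 6, u(3) = 1, u(4) = 5.
Since u(4) = u(1) = 5, the sequence is periodic with period 3.

3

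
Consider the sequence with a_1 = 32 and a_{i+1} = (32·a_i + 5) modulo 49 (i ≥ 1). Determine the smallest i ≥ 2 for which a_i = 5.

3

a_1 = 32; a_2 = 0; a_3 = 5; a_4 = 18; a_5 = 42; a_6 = 26; a_7 = 4; a_8 = 35; a_9 = 47; a_{10} = 39; a_{11} = 28; a_{12} = 19; a_{13} = 25; a_{14} = 21; a_{15} = 40; a_{16} = 11; a_{17} = 14; a_{18} = 12; a_{19} = 46; a_{20} = 7; a_{21} = 33; a_{22} = 32.
Since a_{22} = a_1 = 32, the sequence is periodic with period 21.
The value 5 first appears (with i ≥ 2) at a_3.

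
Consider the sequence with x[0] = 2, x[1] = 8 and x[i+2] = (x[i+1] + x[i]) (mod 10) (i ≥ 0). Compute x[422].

We have x[0] = 2,  x[1] = 8,  x[2] = 0,  x[3] = 8,  x[4] = 8,  x[5] = 6,  x[6] = 4,  x[7] = 0,  x[8] = 4,  x[9] = 4,  x[10] = 8,  x[11] = 2,  x[12] = 0,  x[13] = 2,  x[14] = 2,  x[15] = 4,  x[16] = 6,  x[17] = 0,  x[18] = 6,  x[19] = 6,  x[20] = 2,  x[21] = 8.
The sequence repeats with period 20.
So x[422] = x[0 + ((422-0) mod 20)] = x[2] = 0.

0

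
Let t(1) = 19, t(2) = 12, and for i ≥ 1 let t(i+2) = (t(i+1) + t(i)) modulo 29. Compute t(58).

12

Listing terms: t(1) = 19, t(2) = 12, t(3) = 2, t(4) = 14, t(5) = 16, t(6) = 1, t(7) = 17, t(8) = 18, t(9) = 6, t(10) = 24, t(11) = 1, t(12) = 25, t(13) = 26, t(14) = 22, t(15) = 19, t(16) = 12.
The sequence repeats with period 14.
(58 - 1) mod 14 = 1, so t(58) = t(2) = 12.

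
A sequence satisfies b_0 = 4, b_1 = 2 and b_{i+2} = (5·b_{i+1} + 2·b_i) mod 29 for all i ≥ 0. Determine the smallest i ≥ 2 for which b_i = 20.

We have b_0 = 4,  b_1 = 2,  b_2 = 18,  b_3 = 7,  b_4 = 13,  b_5 = 21,  b_6 = 15,  b_7 = 1,  b_8 = 6,  b_9 = 3,  b_{10} = 27,  b_{11} = 25,  b_{12} = 5,  b_{13} = 17,  b_{14} = 8,  b_{15} = 16,  b_{16} = 9,  b_{17} = 19,  b_{18} = 26,  b_{19} = 23,  b_{20} = 22,  b_{21} = 11,  b_{22} = 12,  b_{23} = 24,  b_{24} = 28,  b_{25} = 14,  b_{26} = 10,  b_{27} = 20,  b_{28} = 4,  b_{29} = 2.
Since (b_{28}, b_{29}) = (b_0, b_1) = (4, 2) (two consecutive terms determine the rest), the sequence is periodic with period 28.
The value 20 first appears (with i ≥ 2) at b_{27}.

27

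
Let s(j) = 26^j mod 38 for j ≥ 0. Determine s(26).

s(0) = 1; s(1) = 26; s(2) = 30; s(3) = 20; s(4) = 26.
Since s(4) = s(1) = 26, the sequence is eventually periodic: after a pre-period of length 1 it cycles with period 3.
For j ≥ 1, s(j) depends only on (j - 1) mod 3. (26 - 1) mod 3 = 1, so s(26) = s(2) = 30.

30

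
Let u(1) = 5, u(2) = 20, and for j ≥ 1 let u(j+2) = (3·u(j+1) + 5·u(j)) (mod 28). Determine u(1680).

1

Listing terms: u(1) = 5,  u(2) = 20,  u(3) = 1,  u(4) = 19,  u(5) = 6,  u(6) = 1,  u(7) = 5,  u(8) = 20.
The sequence repeats with period 6.
(1680 - 1) mod 6 = 5, so u(1680) = u(6) = 1.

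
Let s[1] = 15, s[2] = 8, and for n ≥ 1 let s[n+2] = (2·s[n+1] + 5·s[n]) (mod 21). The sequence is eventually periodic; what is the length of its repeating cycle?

24

We have s[1] = 15; s[2] = 8; s[3] = 7; s[4] = 12; s[5] = 17; s[6] = 10; s[7] = 0; s[8] = 8; s[9] = 16; s[10] = 9; s[11] = 14; s[12] = 10; s[13] = 6; s[14] = 20; s[15] = 7; s[16] = 9; s[17] = 11; s[18] = 4; s[19] = 0; s[20] = 20; s[21] = 19; s[22] = 12; s[23] = 14; s[24] = 4; s[25] = 15; s[26] = 8.
Since (s[25], s[26]) = (s[1], s[2]) = (15, 8) (two consecutive terms determine the rest), the sequence is periodic with period 24.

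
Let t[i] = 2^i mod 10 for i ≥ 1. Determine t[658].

4

Listing terms: t[1] = 2, t[2] = 4, t[3] = 8, t[4] = 6, t[5] = 2.
Since t[5] = t[1] = 2, the sequence is periodic with period 4.
(658 - 1) mod 4 = 1, so t[658] = t[2] = 4.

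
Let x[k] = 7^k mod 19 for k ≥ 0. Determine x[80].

We have x[0] = 1,  x[1] = 7,  x[2] = 11,  x[3] = 1.
The sequence repeats with period 3.
So x[80] = x[0 + ((80-0) mod 3)] = x[2] = 11.

11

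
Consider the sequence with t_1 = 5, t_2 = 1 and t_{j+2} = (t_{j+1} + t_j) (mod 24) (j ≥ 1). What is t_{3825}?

14

t_1 = 5,  t_2 = 1,  t_3 = 6,  t_4 = 7,  t_5 = 13,  t_6 = 20,  t_7 = 9,  t_8 = 5,  t_9 = 14,  t_{10} = 19,  t_{11} = 9,  t_{12} = 4,  t_{13} = 13,  t_{14} = 17,  t_{15} = 6,  t_{16} = 23,  t_{17} = 5,  t_{18} = 4,  t_{19} = 9,  t_{20} = 13,  t_{21} = 22,  t_{22} = 11,  t_{23} = 9,  t_{24} = 20,  t_{25} = 5,  t_{26} = 1.
Since (t_{25}, t_{26}) = (t_1, t_2) = (5, 1) (two consecutive terms determine the rest), the sequence is periodic with period 24.
So t_{3825} = t_{1 + ((3825-1) mod 24)} = t_9 = 14.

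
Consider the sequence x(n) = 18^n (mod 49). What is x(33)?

x(0) = 1,  x(1) = 18,  x(2) = 30,  x(3) = 1.
The sequence repeats with period 3.
So x(33) = x(0 + ((33-0) mod 3)) = x(0) = 1.

1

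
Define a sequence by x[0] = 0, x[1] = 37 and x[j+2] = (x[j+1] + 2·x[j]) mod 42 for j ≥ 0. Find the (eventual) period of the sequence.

6

We have x[0] = 0,  x[1] = 37,  x[2] = 37,  x[3] = 27,  x[4] = 17,  x[5] = 29,  x[6] = 21,  x[7] = 37,  x[8] = 37.
Since (x[7], x[8]) = (x[1], x[2]) = (37, 37) (two consecutive terms determine the rest), the sequence is eventually periodic: after a pre-period of length 1 it cycles with period 6.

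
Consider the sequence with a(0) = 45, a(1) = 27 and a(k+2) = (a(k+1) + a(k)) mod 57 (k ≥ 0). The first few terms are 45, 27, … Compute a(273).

42

Listing terms: a(0) = 45; a(1) = 27; a(2) = 15; a(3) = 42; a(4) = 0; a(5) = 42; a(6) = 42; a(7) = 27; a(8) = 12; a(9) = 39; a(10) = 51; a(11) = 33; a(12) = 27; a(13) = 3; a(14) = 30; a(15) = 33; a(16) = 6; a(17) = 39; a(18) = 45; a(19) = 27.
The sequence repeats with period 18.
So a(273) = a(0 + ((273-0) mod 18)) = a(3) = 42.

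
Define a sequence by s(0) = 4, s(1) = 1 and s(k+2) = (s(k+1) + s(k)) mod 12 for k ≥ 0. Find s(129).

Computing terms: s(0) = 4,  s(1) = 1,  s(2) = 5,  s(3) = 6,  s(4) = 11,  s(5) = 5,  s(6) = 4,  s(7) = 9,  s(8) = 1,  s(9) = 10,  s(10) = 11,  s(11) = 9,  s(12) = 8,  s(13) = 5,  s(14) = 1,  s(15) = 6,  s(16) = 7,  s(17) = 1,  s(18) = 8,  s(19) = 9,  s(20) = 5,  s(21) = 2,  s(22) = 7,  s(23) = 9,  s(24) = 4,  s(25) = 1.
Since (s(24), s(25)) = (s(0), s(1)) = (4, 1) (two consecutive terms determine the rest), the sequence is periodic with period 24.
So s(129) = s(0 + ((129-0) mod 24)) = s(9) = 10.

10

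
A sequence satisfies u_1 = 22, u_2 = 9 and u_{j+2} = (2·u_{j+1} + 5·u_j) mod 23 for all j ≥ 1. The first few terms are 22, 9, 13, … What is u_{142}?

We have u_1 = 22,  u_2 = 9,  u_3 = 13,  u_4 = 2,  u_5 = 0,  u_6 = 10,  u_7 = 20,  u_8 = 21,  u_9 = 4,  u_{10} = 21,  u_{11} = 16,  u_{12} = 22,  u_{13} = 9.
Since (u_{12}, u_{13}) = (u_1, u_2) = (22, 9) (two consecutive terms determine the rest), the sequence is periodic with period 11.
(142 - 1) mod 11 = 9, so u_{142} = u_{10} = 21.

21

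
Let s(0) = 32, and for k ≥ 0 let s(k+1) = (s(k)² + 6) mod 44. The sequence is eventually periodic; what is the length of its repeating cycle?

5

Computing terms: s(0) = 32; s(1) = 18; s(2) = 22; s(3) = 6; s(4) = 42; s(5) = 10; s(6) = 18.
Since s(6) = s(1) = 18, the sequence is eventually periodic: after a pre-period of length 1 it cycles with period 5.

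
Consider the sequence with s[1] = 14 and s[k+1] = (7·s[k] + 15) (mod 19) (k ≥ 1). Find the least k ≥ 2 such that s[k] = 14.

4

We have s[1] = 14; s[2] = 18; s[3] = 8; s[4] = 14.
Since s[4] = s[1] = 14, the sequence is periodic with period 3.
The value 14 next appears (with k ≥ 2) at s[4].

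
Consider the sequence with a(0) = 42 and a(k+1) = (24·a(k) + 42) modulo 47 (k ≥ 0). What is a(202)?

We have a(0) = 42, a(1) = 16, a(2) = 3, a(3) = 20, a(4) = 5, a(5) = 21, a(6) = 29, a(7) = 33, a(8) = 35, a(9) = 36, a(10) = 13, a(11) = 25, a(12) = 31, a(13) = 34, a(14) = 12, a(15) = 1, a(16) = 19, a(17) = 28, a(18) = 9, a(19) = 23, a(20) = 30, a(21) = 10, a(22) = 0, a(23) = 42.
Since a(23) = a(0) = 42, the sequence is periodic with period 23.
So a(202) = a(0 + ((202-0) mod 23)) = a(18) = 9.

9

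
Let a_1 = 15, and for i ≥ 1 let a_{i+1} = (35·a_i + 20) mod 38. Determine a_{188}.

23

a_1 = 15; a_2 = 13; a_3 = 19; a_4 = 1; a_5 = 17; a_6 = 7; a_7 = 37; a_8 = 23; a_9 = 27; a_{10} = 15.
The sequence repeats with period 9.
(188 - 1) mod 9 = 7, so a_{188} = a_8 = 23.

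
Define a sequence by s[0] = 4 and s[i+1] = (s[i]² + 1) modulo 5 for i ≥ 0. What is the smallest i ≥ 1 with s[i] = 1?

s[0] = 4; s[1] = 2; s[2] = 0; s[3] = 1; s[4] = 2.
Since s[4] = s[1] = 2, the sequence is eventually periodic: after a pre-period of length 1 it cycles with period 3.
The value 1 first appears (with i ≥ 1) at s[3].

3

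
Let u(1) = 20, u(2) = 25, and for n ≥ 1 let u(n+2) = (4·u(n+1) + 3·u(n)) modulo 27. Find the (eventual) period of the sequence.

9

We have u(1) = 20, u(2) = 25, u(3) = 25, u(4) = 13, u(5) = 19, u(6) = 7, u(7) = 4, u(8) = 10, u(9) = 25, u(10) = 22, u(11) = 1, u(12) = 16, u(13) = 13, u(14) = 19.
Since (u(13), u(14)) = (u(4), u(5)) = (13, 19) (two consecutive terms determine the rest), the sequence is eventually periodic: after a pre-period of length 3 it cycles with period 9.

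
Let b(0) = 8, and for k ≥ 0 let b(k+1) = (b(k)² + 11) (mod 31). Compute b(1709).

We have b(0) = 8; b(1) = 13; b(2) = 25; b(3) = 16; b(4) = 19; b(5) = 0; b(6) = 11; b(7) = 8.
The sequence repeats with period 7.
(1709 - 0) mod 7 = 1, so b(1709) = b(1) = 13.

13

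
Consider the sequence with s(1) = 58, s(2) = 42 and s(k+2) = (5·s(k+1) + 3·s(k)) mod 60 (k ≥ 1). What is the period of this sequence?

Computing terms: s(1) = 58, s(2) = 42, s(3) = 24, s(4) = 6, s(5) = 42, s(6) = 48, s(7) = 6, s(8) = 54, s(9) = 48, s(10) = 42, s(11) = 54, s(12) = 36, s(13) = 42, s(14) = 18, s(15) = 36, s(16) = 54, s(17) = 18, s(18) = 12, s(19) = 54, s(20) = 6, s(21) = 12, s(22) = 18, s(23) = 6, s(24) = 24, s(25) = 18, s(26) = 42, s(27) = 24.
Since (s(26), s(27)) = (s(2), s(3)) = (42, 24) (two consecutive terms determine the rest), the sequence is eventually periodic: after a pre-period of length 1 it cycles with period 24.

24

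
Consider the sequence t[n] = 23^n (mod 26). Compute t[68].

We have t[0] = 1; t[1] = 23; t[2] = 9; t[3] = 25; t[4] = 3; t[5] = 17; t[6] = 1.
Since t[6] = t[0] = 1, the sequence is periodic with period 6.
(68 - 0) mod 6 = 2, so t[68] = t[2] = 9.

9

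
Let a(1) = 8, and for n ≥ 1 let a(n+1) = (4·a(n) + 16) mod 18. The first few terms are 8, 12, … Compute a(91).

Computing terms: a(1) = 8; a(2) = 12; a(3) = 10; a(4) = 2; a(5) = 6; a(6) = 4; a(7) = 14; a(8) = 0; a(9) = 16; a(10) = 8.
The sequence repeats with period 9.
So a(91) = a(1 + ((91-1) mod 9)) = a(1) = 8.

8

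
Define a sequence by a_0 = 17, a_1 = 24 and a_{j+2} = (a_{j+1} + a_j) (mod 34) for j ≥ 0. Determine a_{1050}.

5

Computing terms: a_0 = 17, a_1 = 24, a_2 = 7, a_3 = 31, a_4 = 4, a_5 = 1, a_6 = 5, a_7 = 6, a_8 = 11, a_9 = 17, a_{10} = 28, a_{11} = 11, a_{12} = 5, a_{13} = 16, a_{14} = 21, a_{15} = 3, a_{16} = 24, a_{17} = 27, a_{18} = 17, a_{19} = 10, a_{20} = 27, a_{21} = 3, a_{22} = 30, a_{23} = 33, a_{24} = 29, a_{25} = 28, a_{26} = 23, a_{27} = 17, a_{28} = 6, a_{29} = 23, a_{30} = 29, a_{31} = 18, a_{32} = 13, a_{33} = 31, a_{34} = 10, a_{35} = 7, a_{36} = 17, a_{37} = 24.
The sequence repeats with period 36.
So a_{1050} = a_{0 + ((1050-0) mod 36)} = a_6 = 5.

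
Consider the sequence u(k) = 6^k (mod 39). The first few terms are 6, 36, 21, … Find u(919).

33

Computing terms: u(1) = 6; u(2) = 36; u(3) = 21; u(4) = 9; u(5) = 15; u(6) = 12; u(7) = 33; u(8) = 3; u(9) = 18; u(10) = 30; u(11) = 24; u(12) = 27; u(13) = 6.
The sequence repeats with period 12.
(919 - 1) mod 12 = 6, so u(919) = u(7) = 33.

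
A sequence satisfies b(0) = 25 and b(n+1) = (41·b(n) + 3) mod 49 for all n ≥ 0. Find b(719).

27

b(0) = 25, b(1) = 48, b(2) = 11, b(3) = 13, b(4) = 46, b(5) = 27, b(6) = 32, b(7) = 41, b(8) = 18, b(9) = 6, b(10) = 4, b(11) = 20, b(12) = 39, b(13) = 34, b(14) = 25.
Since b(14) = b(0) = 25, the sequence is periodic with period 14.
So b(719) = b(0 + ((719-0) mod 14)) = b(5) = 27.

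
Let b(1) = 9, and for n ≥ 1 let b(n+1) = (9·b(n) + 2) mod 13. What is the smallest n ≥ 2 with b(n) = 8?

3

Computing terms: b(1) = 9, b(2) = 5, b(3) = 8, b(4) = 9.
The sequence repeats with period 3.
The value 8 first appears (with n ≥ 2) at b(3).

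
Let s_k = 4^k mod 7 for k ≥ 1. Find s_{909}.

Listing terms: s_1 = 4; s_2 = 2; s_3 = 1; s_4 = 4.
Since s_4 = s_1 = 4, the sequence is periodic with period 3.
(909 - 1) mod 3 = 2, so s_{909} = s_3 = 1.

1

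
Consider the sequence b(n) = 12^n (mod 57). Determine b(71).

27

Computing terms: b(1) = 12; b(2) = 30; b(3) = 18; b(4) = 45; b(5) = 27; b(6) = 39; b(7) = 12.
Since b(7) = b(1) = 12, the sequence is periodic with period 6.
(71 - 1) mod 6 = 4, so b(71) = b(5) = 27.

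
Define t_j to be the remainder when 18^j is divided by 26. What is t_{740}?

14

We have t_0 = 1; t_1 = 18; t_2 = 12; t_3 = 8; t_4 = 14; t_5 = 18.
Since t_5 = t_1 = 18, the sequence is eventually periodic: after a pre-period of length 1 it cycles with period 4.
For j ≥ 1, t_j depends only on (j - 1) mod 4. (740 - 1) mod 4 = 3, so t_{740} = t_4 = 14.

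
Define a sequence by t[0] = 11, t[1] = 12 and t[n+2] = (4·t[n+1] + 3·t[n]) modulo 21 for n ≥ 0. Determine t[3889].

We have t[0] = 11,  t[1] = 12,  t[2] = 18,  t[3] = 3,  t[4] = 3,  t[5] = 0,  t[6] = 9,  t[7] = 15,  t[8] = 3,  t[9] = 15,  t[10] = 6,  t[11] = 6,  t[12] = 0,  t[13] = 18,  t[14] = 9,  t[15] = 6,  t[16] = 9,  t[17] = 12,  t[18] = 12,  t[19] = 0,  t[20] = 15,  t[21] = 18,  t[22] = 12,  t[23] = 18.
Since (t[22], t[23]) = (t[1], t[2]) = (12, 18) (two consecutive terms determine the rest), the sequence is eventually periodic: after a pre-period of length 1 it cycles with period 21.
For n ≥ 1, t[n] depends only on (n - 1) mod 21. (3889 - 1) mod 21 = 3, so t[3889] = t[4] = 3.

3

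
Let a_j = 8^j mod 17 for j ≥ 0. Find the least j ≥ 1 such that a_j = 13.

2

a_0 = 1,  a_1 = 8,  a_2 = 13,  a_3 = 2,  a_4 = 16,  a_5 = 9,  a_6 = 4,  a_7 = 15,  a_8 = 1.
Since a_8 = a_0 = 1, the sequence is periodic with period 8.
The value 13 first appears (with j ≥ 1) at a_2.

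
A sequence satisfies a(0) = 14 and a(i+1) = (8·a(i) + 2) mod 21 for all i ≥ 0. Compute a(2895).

15

We have a(0) = 14, a(1) = 9, a(2) = 11, a(3) = 6, a(4) = 8, a(5) = 3, a(6) = 5, a(7) = 0, a(8) = 2, a(9) = 18, a(10) = 20, a(11) = 15, a(12) = 17, a(13) = 12, a(14) = 14.
The sequence repeats with period 14.
(2895 - 0) mod 14 = 11, so a(2895) = a(11) = 15.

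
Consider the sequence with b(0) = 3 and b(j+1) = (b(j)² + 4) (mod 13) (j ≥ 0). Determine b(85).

0

Computing terms: b(0) = 3; b(1) = 0; b(2) = 4; b(3) = 7; b(4) = 1; b(5) = 5; b(6) = 3.
Since b(6) = b(0) = 3, the sequence is periodic with period 6.
So b(85) = b(0 + ((85-0) mod 6)) = b(1) = 0.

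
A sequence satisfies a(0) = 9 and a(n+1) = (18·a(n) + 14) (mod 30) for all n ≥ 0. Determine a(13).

26

Listing terms: a(0) = 9; a(1) = 26; a(2) = 2; a(3) = 20; a(4) = 14; a(5) = 26.
Since a(5) = a(1) = 26, the sequence is eventually periodic: after a pre-period of length 1 it cycles with period 4.
For n ≥ 1, a(n) depends only on (n - 1) mod 4. (13 - 1) mod 4 = 0, so a(13) = a(1) = 26.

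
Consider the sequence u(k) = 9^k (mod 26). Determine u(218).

3

Listing terms: u(0) = 1, u(1) = 9, u(2) = 3, u(3) = 1.
Since u(3) = u(0) = 1, the sequence is periodic with period 3.
So u(218) = u(0 + ((218-0) mod 3)) = u(2) = 3.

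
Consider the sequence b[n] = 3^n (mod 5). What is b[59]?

2

We have b[1] = 3,  b[2] = 4,  b[3] = 2,  b[4] = 1,  b[5] = 3.
Since b[5] = b[1] = 3, the sequence is periodic with period 4.
So b[59] = b[1 + ((59-1) mod 4)] = b[3] = 2.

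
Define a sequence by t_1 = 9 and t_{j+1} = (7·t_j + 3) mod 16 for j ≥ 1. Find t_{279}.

Computing terms: t_1 = 9; t_2 = 2; t_3 = 1; t_4 = 10; t_5 = 9.
The sequence repeats with period 4.
So t_{279} = t_{1 + ((279-1) mod 4)} = t_3 = 1.

1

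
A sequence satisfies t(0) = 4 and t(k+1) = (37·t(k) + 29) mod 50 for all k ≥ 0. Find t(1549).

47

Listing terms: t(0) = 4,  t(1) = 27,  t(2) = 28,  t(3) = 15,  t(4) = 34,  t(5) = 37,  t(6) = 48,  t(7) = 5,  t(8) = 14,  t(9) = 47,  t(10) = 18,  t(11) = 45,  t(12) = 44,  t(13) = 7,  t(14) = 38,  t(15) = 35,  t(16) = 24,  t(17) = 17,  t(18) = 8,  t(19) = 25,  t(20) = 4.
Since t(20) = t(0) = 4, the sequence is periodic with period 20.
(1549 - 0) mod 20 = 9, so t(1549) = t(9) = 47.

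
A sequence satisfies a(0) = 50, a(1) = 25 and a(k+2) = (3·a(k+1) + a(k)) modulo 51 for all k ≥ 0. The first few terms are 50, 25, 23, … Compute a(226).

23

Listing terms: a(0) = 50; a(1) = 25; a(2) = 23; a(3) = 43; a(4) = 50; a(5) = 40; a(6) = 17; a(7) = 40; a(8) = 35; a(9) = 43; a(10) = 11; a(11) = 25; a(12) = 35; a(13) = 28; a(14) = 17; a(15) = 28; a(16) = 50; a(17) = 25.
The sequence repeats with period 16.
So a(226) = a(0 + ((226-0) mod 16)) = a(2) = 23.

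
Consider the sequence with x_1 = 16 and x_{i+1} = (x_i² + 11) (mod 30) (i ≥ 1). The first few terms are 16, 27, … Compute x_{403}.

26

Computing terms: x_1 = 16,  x_2 = 27,  x_3 = 20,  x_4 = 21,  x_5 = 2,  x_6 = 15,  x_7 = 26,  x_8 = 27.
Since x_8 = x_2 = 27, the sequence is eventually periodic: after a pre-period of length 1 it cycles with period 6.
For i ≥ 2, x_i depends only on (i - 2) mod 6. (403 - 2) mod 6 = 5, so x_{403} = x_7 = 26.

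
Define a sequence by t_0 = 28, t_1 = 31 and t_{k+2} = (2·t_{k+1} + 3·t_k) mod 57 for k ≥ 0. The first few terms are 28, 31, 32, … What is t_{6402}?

Listing terms: t_0 = 28,  t_1 = 31,  t_2 = 32,  t_3 = 43,  t_4 = 11,  t_5 = 37,  t_6 = 50,  t_7 = 40,  t_8 = 2,  t_9 = 10,  t_{10} = 26,  t_{11} = 25,  t_{12} = 14,  t_{13} = 46,  t_{14} = 20,  t_{15} = 7,  t_{16} = 17,  t_{17} = 55,  t_{18} = 47,  t_{19} = 31,  t_{20} = 32.
Since (t_{19}, t_{20}) = (t_1, t_2) = (31, 32) (two consecutive terms determine the rest), the sequence is eventually periodic: after a pre-period of length 1 it cycles with period 18.
For k ≥ 1, t_k depends only on (k - 1) mod 18. (6402 - 1) mod 18 = 11, so t_{6402} = t_{12} = 14.

14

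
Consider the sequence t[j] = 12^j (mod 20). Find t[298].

4

Listing terms: t[0] = 1, t[1] = 12, t[2] = 4, t[3] = 8, t[4] = 16, t[5] = 12.
Since t[5] = t[1] = 12, the sequence is eventually periodic: after a pre-period of length 1 it cycles with period 4.
For j ≥ 1, t[j] depends only on (j - 1) mod 4. (298 - 1) mod 4 = 1, so t[298] = t[2] = 4.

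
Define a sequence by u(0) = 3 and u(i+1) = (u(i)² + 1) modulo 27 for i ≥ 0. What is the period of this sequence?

3

u(0) = 3, u(1) = 10, u(2) = 20, u(3) = 23, u(4) = 17, u(5) = 20.
Since u(5) = u(2) = 20, the sequence is eventually periodic: after a pre-period of length 2 it cycles with period 3.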